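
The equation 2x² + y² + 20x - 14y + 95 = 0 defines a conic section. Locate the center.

(-5, 7)

Rearranging, 2(x² + 10x) + (y² - 14y) = -95.
Complete the square in x and y: 2(x + 5)² + (y - 7)² = -95 + 50 + 49 = 4
Divide through by 4 to get (x + 5)²/2 + (y - 7)²/4 = 1.
Ellipse with center (-5, 7).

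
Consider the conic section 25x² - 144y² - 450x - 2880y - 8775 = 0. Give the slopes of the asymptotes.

5/12 and -5/12

25(x² - 18x) -144(y² + 20y) = 8775
25(x - 9)² -144(y + 10)² = 8775 + 2025 - 14400 = -3600
Divide by -3600: (y + 10)²/25 - (x - 9)²/144 = 1
Hyperbola, center (9, -10), transverse axis vertical; a² = 25, b² = 144.
For a vertical hyperbola the asymptotes have slope ±a/b.
Here that is ±5/12.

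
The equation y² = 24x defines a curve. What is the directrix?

Vertex (0, 0); 4p = 24 so p = 6. Opens right.
Directrix is the vertical line x = h − p = 0 − (6) = -6.

x = -6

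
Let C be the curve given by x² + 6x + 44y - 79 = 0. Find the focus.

Only x is squared. Complete the square in x: (x + 3)² = -44(y - 2).
Vertex (-3, 2); 4p = -44 so p = -11. Opens down.
Focus is p units from the vertex along the axis: (h, k + p).

(-3, -9)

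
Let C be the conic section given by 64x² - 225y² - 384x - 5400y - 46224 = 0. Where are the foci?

(-14, -12) and (20, -12)

Rearranging, 64(x² - 6x) -225(y² + 24y) = 46224.
64(x - 3)² -225(y + 12)² = 46224 + 576 - 32400 = 14400
Divide by 14400: (x - 3)²/225 - (y + 12)²/64 = 1
Hyperbola, center (3, -12), transverse axis horizontal; a² = 225, b² = 64.
c² = a² + b² = 225 + 64 = 289, so c = 17.
Foci lie on the horizontal axis through the center: (h ± c, k).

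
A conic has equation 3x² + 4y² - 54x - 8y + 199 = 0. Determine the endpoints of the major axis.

Collect terms: 3(x² - 18x) + 4(y² - 2y) = -199
3(x - 9)² + 4(y - 1)² = -199 + 243 + 4 = 48
Dividing both sides by 48: (x - 9)²/16 + (y - 1)²/12 = 1
Ellipse, center (9, 1), major axis horizontal; a² = 16, b² = 12.
a = 4. Vertices at (h ± a, k).

(5, 1) and (13, 1)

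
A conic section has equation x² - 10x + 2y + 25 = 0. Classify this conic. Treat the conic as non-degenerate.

parabola

No xy term. Coefficients of x² and y² are A = 1, C = 0.
Exactly one squared variable ⇒ parabola.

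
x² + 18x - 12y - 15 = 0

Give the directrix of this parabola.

Only x is squared. Complete the square in x: (x + 9)² = 12(y + 8).
Vertex (-9, -8); 4p = 12 so p = 3. Opens up.
Directrix is the horizontal line y = k − p = -8 − (3) = -11.

y = -11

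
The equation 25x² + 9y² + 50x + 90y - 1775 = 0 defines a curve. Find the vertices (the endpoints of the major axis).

Collect terms: 25(x² + 2x) + 9(y² + 10y) = 1775
Completing the square gives 25(x + 1)² + 9(y + 5)² = 1775 + 25 + 225 = 2025.
Divide by 2025: (x + 1)²/81 + (y + 5)²/225 = 1
Ellipse, center (-1, -5), major axis vertical; a² = 225, b² = 81.
a = 15. Vertices at (h, k ± a).

(-1, -20) and (-1, 10)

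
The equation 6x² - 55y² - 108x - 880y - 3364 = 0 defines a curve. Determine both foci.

Collect terms: 6(x² - 18x) -55(y² + 16y) = 3364
Completing the square gives 6(x - 9)² -55(y + 8)² = 3364 + 486 - 3520 = 330.
Divide by 330: (x - 9)²/55 - (y + 8)²/6 = 1
Hyperbola, center (9, -8), transverse axis horizontal; a² = 55, b² = 6.
c² = a² + b² = 55 + 6 = 61, so c = √61.
Foci lie on the horizontal axis through the center: (h ± c, k).

(9 - √61, -8) and (9 + √61, -8)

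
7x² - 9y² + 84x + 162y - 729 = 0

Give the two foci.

(-14, 9) and (2, 9)

Rearranging, 7(x² + 12x) -9(y² - 18y) = 729.
7(x + 6)² -9(y - 9)² = 729 + 252 - 729 = 252
Divide through by 252 to get (x + 6)²/36 - (y - 9)²/28 = 1.
Hyperbola, center (-6, 9), transverse axis horizontal; a² = 36, b² = 28.
c² = a² + b² = 36 + 28 = 64, so c = 8.
Foci lie on the horizontal axis through the center: (h ± c, k).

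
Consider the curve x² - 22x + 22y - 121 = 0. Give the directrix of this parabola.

y = 33/2

Only x is squared. Complete the square in x: (x - 11)² = -22(y - 11).
Vertex (11, 11); 4p = -22 so p = -11/2. Opens down.
Directrix is the horizontal line y = k − p = 11 − (-11/2) = 33/2.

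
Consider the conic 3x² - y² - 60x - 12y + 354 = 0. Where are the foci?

(10, -6 - 2√30) and (10, -6 + 2√30)

Group: 3(x² - 20x) -(y² + 12y) = -354
3(x - 10)² -(y + 6)² = -354 + 300 - 36 = -90
Divide by -90: (y + 6)²/90 - (x - 10)²/30 = 1
Hyperbola, center (10, -6), transverse axis vertical; a² = 90, b² = 30.
c² = a² + b² = 90 + 30 = 120, so c = 2√30.
Foci lie on the vertical axis through the center: (h, k ± c).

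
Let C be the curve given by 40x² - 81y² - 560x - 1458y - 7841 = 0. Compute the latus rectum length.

80/9

Group the x- and y-terms: 40(x² - 14x) -81(y² + 18y) = 7841
Completing the square gives 40(x - 7)² -81(y + 9)² = 7841 + 1960 - 6561 = 3240.
Dividing both sides by 3240: (x - 7)²/81 - (y + 9)²/40 = 1
Hyperbola, center (7, -9), transverse axis horizontal; a² = 81, b² = 40.
Latus rectum length = 2b²/a = 2·40/9 = 80/9.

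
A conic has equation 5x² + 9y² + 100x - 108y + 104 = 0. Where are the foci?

Collect terms: 5(x² + 20x) + 9(y² - 12y) = -104
Complete the square: 5(x + 10)² + 9(y - 6)² = -104 + 500 + 324 = 720
Divide by 720: (x + 10)²/144 + (y - 6)²/80 = 1
Ellipse, center (-10, 6), major axis horizontal; a² = 144, b² = 80.
c² = a² - b² = 144 - 80 = 64, so c = 8.
Foci lie on the horizontal axis through the center: (h ± c, k).

(-18, 6) and (-2, 6)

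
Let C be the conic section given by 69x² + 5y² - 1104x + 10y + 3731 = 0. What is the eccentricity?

e = 8√69/69

69(x² - 16x) + 5(y² + 2y) = -3731
Completing the square gives 69(x - 8)² + 5(y + 1)² = -3731 + 4416 + 5 = 690.
Divide by 690: (x - 8)²/10 + (y + 1)²/138 = 1
Ellipse, center (8, -1), major axis vertical; a² = 138, b² = 10.
c² = a² - b² = 128, so c = 8√2.
e = c/a = 8√2/√138 = 8√69/69.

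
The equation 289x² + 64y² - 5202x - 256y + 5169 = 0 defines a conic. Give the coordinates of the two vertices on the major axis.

Group: 289(x² - 18x) + 64(y² - 4y) = -5169
Completing the square gives 289(x - 9)² + 64(y - 2)² = -5169 + 23409 + 256 = 18496.
Divide by 18496: (x - 9)²/64 + (y - 2)²/289 = 1
Ellipse, center (9, 2), major axis vertical; a² = 289, b² = 64.
a = 17. Vertices at (h, k ± a).

(9, -15) and (9, 19)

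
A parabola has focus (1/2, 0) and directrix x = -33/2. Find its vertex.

The vertex is the midpoint between the focus and the directrix along the axis of symmetry.
Axis is horizontal (directrix is vertical). Vertex x-coordinate = (1/2 + (-33/2))/2 = -8; y-coordinate = 0.

(-8, 0)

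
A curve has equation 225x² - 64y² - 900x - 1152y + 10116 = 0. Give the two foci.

Group the x- and y-terms: 225(x² - 4x) -64(y² + 18y) = -10116
Completing the square gives 225(x - 2)² -64(y + 9)² = -10116 + 900 - 5184 = -14400.
Divide through by -14400 to get (y + 9)²/225 - (x - 2)²/64 = 1.
Hyperbola, center (2, -9), transverse axis vertical; a² = 225, b² = 64.
c² = a² + b² = 225 + 64 = 289, so c = 17.
Foci lie on the vertical axis through the center: (h, k ± c).

(2, -26) and (2, 8)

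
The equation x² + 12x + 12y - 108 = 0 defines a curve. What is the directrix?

y = 15

Only x is squared. Complete the square in x: (x + 6)² = -12(y - 12).
Vertex (-6, 12); 4p = -12 so p = -3. Opens down.
Directrix is the horizontal line y = k − p = 12 − (-3) = 15.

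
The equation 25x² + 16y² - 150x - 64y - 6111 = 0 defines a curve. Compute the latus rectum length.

128/5

Rearranging, 25(x² - 6x) + 16(y² - 4y) = 6111.
Completing the square gives 25(x - 3)² + 16(y - 2)² = 6111 + 225 + 64 = 6400.
Divide through by 6400 to get (x - 3)²/256 + (y - 2)²/400 = 1.
Ellipse, center (3, 2), major axis vertical; a² = 400, b² = 256.
Latus rectum length = 2b²/a = 2·256/20 = 128/5.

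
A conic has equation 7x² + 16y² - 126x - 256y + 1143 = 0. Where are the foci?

Group the x- and y-terms: 7(x² - 18x) + 16(y² - 16y) = -1143
Completing the square gives 7(x - 9)² + 16(y - 8)² = -1143 + 567 + 1024 = 448.
Divide through by 448 to get (x - 9)²/64 + (y - 8)²/28 = 1.
Ellipse, center (9, 8), major axis horizontal; a² = 64, b² = 28.
c² = a² - b² = 64 - 28 = 36, so c = 6.
Foci lie on the horizontal axis through the center: (h ± c, k).

(3, 8) and (15, 8)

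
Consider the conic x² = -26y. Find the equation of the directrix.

Vertex (0, 0); 4p = -26 so p = -13/2. Opens down.
Directrix is the horizontal line y = k − p = 0 − (-13/2) = 13/2.

y = 13/2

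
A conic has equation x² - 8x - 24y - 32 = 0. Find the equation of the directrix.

y = -8

Only x is squared. Complete the square in x: (x - 4)² = 24(y + 2).
Vertex (4, -2); 4p = 24 so p = 6. Opens up.
Directrix is the horizontal line y = k − p = -2 − (6) = -8.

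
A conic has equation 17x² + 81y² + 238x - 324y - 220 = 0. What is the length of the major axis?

18

Group: 17(x² + 14x) + 81(y² - 4y) = 220
Complete the square: 17(x + 7)² + 81(y - 2)² = 220 + 833 + 324 = 1377
Divide by 1377: (x + 7)²/81 + (y - 2)²/17 = 1
Ellipse, center (-7, 2), major axis horizontal; a² = 81, b² = 17.
a² = 81 so a = 9; the major axis has length 2a = 18.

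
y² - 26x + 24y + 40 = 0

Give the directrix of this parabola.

Only y is squared. Complete the square in y: (y + 12)² = 26(x + 4).
Vertex (-4, -12); 4p = 26 so p = 13/2. Opens right.
Directrix is the vertical line x = h − p = -4 − (13/2) = -21/2.

x = -21/2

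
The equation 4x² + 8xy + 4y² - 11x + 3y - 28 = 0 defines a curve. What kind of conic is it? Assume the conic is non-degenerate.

parabola

A = 4, B = 8, C = 4.
Discriminant B² − 4AC = 8² − 4·4·4 = 0.
B² − 4AC = 0 ⇒ parabola.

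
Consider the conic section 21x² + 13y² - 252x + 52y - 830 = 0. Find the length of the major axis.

Group the x- and y-terms: 21(x² - 12x) + 13(y² + 4y) = 830
21(x - 6)² + 13(y + 2)² = 830 + 756 + 52 = 1638
Dividing both sides by 1638: (x - 6)²/78 + (y + 2)²/126 = 1
Ellipse, center (6, -2), major axis vertical; a² = 126, b² = 78.
a² = 126 so a = 3√14; the major axis has length 2a = 6√14.

6√14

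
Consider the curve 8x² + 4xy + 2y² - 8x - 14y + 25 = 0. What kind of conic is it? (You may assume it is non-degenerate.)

ellipse

A = 8, B = 4, C = 2.
Discriminant B² − 4AC = 4² − 4·8·2 = -48.
B² − 4AC < 0 ⇒ ellipse.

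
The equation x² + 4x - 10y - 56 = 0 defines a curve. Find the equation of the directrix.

y = -17/2

Only x is squared. Complete the square in x: (x + 2)² = 10(y + 6).
Vertex (-2, -6); 4p = 10 so p = 5/2. Opens up.
Directrix is the horizontal line y = k − p = -6 − (5/2) = -17/2.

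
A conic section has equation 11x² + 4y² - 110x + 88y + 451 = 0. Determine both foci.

(5, -18) and (5, -4)

Rearranging, 11(x² - 10x) + 4(y² + 22y) = -451.
Complete the square: 11(x - 5)² + 4(y + 11)² = -451 + 275 + 484 = 308
Divide through by 308 to get (x - 5)²/28 + (y + 11)²/77 = 1.
Ellipse, center (5, -11), major axis vertical; a² = 77, b² = 28.
c² = a² - b² = 77 - 28 = 49, so c = 7.
Foci lie on the vertical axis through the center: (h, k ± c).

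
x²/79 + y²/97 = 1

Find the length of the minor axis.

Center (0, 0). The larger denominator 97 sits under the y-term, so the major axis is vertical; a² = 97, b² = 79.
b² = 79 so b = √79; the minor axis has length 2b = 2√79.

2√79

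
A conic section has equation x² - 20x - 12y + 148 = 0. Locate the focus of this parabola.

(10, 7)

Only x is squared. Complete the square in x: (x - 10)² = 12(y - 4).
Vertex (10, 4); 4p = 12 so p = 3. Opens up.
Focus is p units from the vertex along the axis: (h, k + p).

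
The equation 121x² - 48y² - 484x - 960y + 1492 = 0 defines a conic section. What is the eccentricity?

Rearranging, 121(x² - 4x) -48(y² + 20y) = -1492.
Complete the square in x and y: 121(x - 2)² -48(y + 10)² = -1492 + 484 - 4800 = -5808
Dividing both sides by -5808: (y + 10)²/121 - (x - 2)²/48 = 1
Hyperbola, center (2, -10), transverse axis vertical; a² = 121, b² = 48.
c² = a² + b² = 169, so c = 13.
e = c/a = 13/11.

e = 13/11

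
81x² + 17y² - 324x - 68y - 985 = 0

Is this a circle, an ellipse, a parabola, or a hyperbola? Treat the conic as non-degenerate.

ellipse

No xy term. Coefficients of x² and y² are A = 81, C = 17.
A and C have the same sign but A ≠ C ⇒ ellipse.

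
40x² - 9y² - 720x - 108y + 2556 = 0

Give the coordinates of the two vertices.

(6, -6) and (12, -6)

Group: 40(x² - 18x) -9(y² + 12y) = -2556
40(x - 9)² -9(y + 6)² = -2556 + 3240 - 324 = 360
Divide by 360: (x - 9)²/9 - (y + 6)²/40 = 1
Hyperbola, center (9, -6), transverse axis horizontal; a² = 9, b² = 40.
a = 3. Vertices at (h ± a, k).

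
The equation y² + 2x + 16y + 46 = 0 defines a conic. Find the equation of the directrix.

Only y is squared. Complete the square in y: (y + 8)² = -2(x - 9).
Vertex (9, -8); 4p = -2 so p = -1/2. Opens left.
Directrix is the vertical line x = h − p = 9 − (-1/2) = 19/2.

x = 19/2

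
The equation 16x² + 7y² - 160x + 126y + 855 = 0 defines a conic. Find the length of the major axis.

Group: 16(x² - 10x) + 7(y² + 18y) = -855
Complete the square: 16(x - 5)² + 7(y + 9)² = -855 + 400 + 567 = 112
Dividing both sides by 112: (x - 5)²/7 + (y + 9)²/16 = 1
Ellipse, center (5, -9), major axis vertical; a² = 16, b² = 7.
a² = 16 so a = 4; the major axis has length 2a = 8.

8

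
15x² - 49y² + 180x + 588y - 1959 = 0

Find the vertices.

15(x² + 12x) -49(y² - 12y) = 1959
Complete the square in x and y: 15(x + 6)² -49(y - 6)² = 1959 + 540 - 1764 = 735
Divide by 735: (x + 6)²/49 - (y - 6)²/15 = 1
Hyperbola, center (-6, 6), transverse axis horizontal; a² = 49, b² = 15.
a = 7. Vertices at (h ± a, k).

(-13, 6) and (1, 6)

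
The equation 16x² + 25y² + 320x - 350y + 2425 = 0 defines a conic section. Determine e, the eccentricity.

16(x² + 20x) + 25(y² - 14y) = -2425
Complete the square in x and y: 16(x + 10)² + 25(y - 7)² = -2425 + 1600 + 1225 = 400
Divide through by 400 to get (x + 10)²/25 + (y - 7)²/16 = 1.
Ellipse, center (-10, 7), major axis horizontal; a² = 25, b² = 16.
c² = a² - b² = 9, so c = 3.
e = c/a = 3/5.

e = 3/5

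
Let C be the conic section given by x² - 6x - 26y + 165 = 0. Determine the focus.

Only x is squared. Complete the square in x: (x - 3)² = 26(y - 6).
Vertex (3, 6); 4p = 26 so p = 13/2. Opens up.
Focus is p units from the vertex along the axis: (h, k + p).

(3, 25/2)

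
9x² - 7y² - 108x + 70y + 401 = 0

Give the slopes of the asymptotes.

3√7/7 and -3√7/7

Collect terms: 9(x² - 12x) -7(y² - 10y) = -401
Complete the square: 9(x - 6)² -7(y - 5)² = -401 + 324 - 175 = -252
Dividing both sides by -252: (y - 5)²/36 - (x - 6)²/28 = 1
Hyperbola, center (6, 5), transverse axis vertical; a² = 36, b² = 28.
For a vertical hyperbola the asymptotes have slope ±a/b.
Here that is ±6/2√7 = ±3√7/7.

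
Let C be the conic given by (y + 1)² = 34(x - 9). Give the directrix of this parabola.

x = 1/2

Vertex (9, -1); 4p = 34 so p = 17/2. Opens right.
Directrix is the vertical line x = h − p = 9 − (17/2) = 1/2.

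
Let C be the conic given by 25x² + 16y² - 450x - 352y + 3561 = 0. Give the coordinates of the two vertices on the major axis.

25(x² - 18x) + 16(y² - 22y) = -3561
Complete the square: 25(x - 9)² + 16(y - 11)² = -3561 + 2025 + 1936 = 400
Divide by 400: (x - 9)²/16 + (y - 11)²/25 = 1
Ellipse, center (9, 11), major axis vertical; a² = 25, b² = 16.
a = 5. Vertices at (h, k ± a).

(9, 6) and (9, 16)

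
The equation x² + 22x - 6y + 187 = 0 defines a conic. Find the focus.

Only x is squared. Complete the square in x: (x + 11)² = 6(y - 11).
Vertex (-11, 11); 4p = 6 so p = 3/2. Opens up.
Focus is p units from the vertex along the axis: (h, k + p).

(-11, 25/2)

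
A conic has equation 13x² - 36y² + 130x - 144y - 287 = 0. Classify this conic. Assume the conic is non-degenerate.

No xy term. Coefficients of x² and y² are A = 13, C = -36.
A and C have opposite signs ⇒ hyperbola.

hyperbola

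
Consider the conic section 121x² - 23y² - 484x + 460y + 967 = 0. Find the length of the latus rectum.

121(x² - 4x) -23(y² - 20y) = -967
Complete the square: 121(x - 2)² -23(y - 10)² = -967 + 484 - 2300 = -2783
Divide through by -2783 to get (y - 10)²/121 - (x - 2)²/23 = 1.
Hyperbola, center (2, 10), transverse axis vertical; a² = 121, b² = 23.
Latus rectum length = 2b²/a = 2·23/11 = 46/11.

46/11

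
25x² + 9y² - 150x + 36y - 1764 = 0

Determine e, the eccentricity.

e = 4/5

Group: 25(x² - 6x) + 9(y² + 4y) = 1764
Completing the square gives 25(x - 3)² + 9(y + 2)² = 1764 + 225 + 36 = 2025.
Divide by 2025: (x - 3)²/81 + (y + 2)²/225 = 1
Ellipse, center (3, -2), major axis vertical; a² = 225, b² = 81.
c² = a² - b² = 144, so c = 12.
e = c/a = 12/15 = 4/5.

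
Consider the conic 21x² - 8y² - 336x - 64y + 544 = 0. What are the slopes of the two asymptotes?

√42/4 and -√42/4

21(x² - 16x) -8(y² + 8y) = -544
21(x - 8)² -8(y + 4)² = -544 + 1344 - 128 = 672
Divide by 672: (x - 8)²/32 - (y + 4)²/84 = 1
Hyperbola, center (8, -4), transverse axis horizontal; a² = 32, b² = 84.
For a horizontal hyperbola the asymptotes have slope ±b/a.
Here that is ±2√21/4√2 = ±√42/4.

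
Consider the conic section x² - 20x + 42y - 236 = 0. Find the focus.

(10, -5/2)

Only x is squared. Complete the square in x: (x - 10)² = -42(y - 8).
Vertex (10, 8); 4p = -42 so p = -21/2. Opens down.
Focus is p units from the vertex along the axis: (h, k + p).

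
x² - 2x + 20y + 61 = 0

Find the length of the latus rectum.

20

Only x is squared. Complete the square in x: (x - 1)² = -20(y + 3).
Vertex (1, -3); 4p = -20 so p = -5. Opens down.
Latus rectum length = |4p| = 20.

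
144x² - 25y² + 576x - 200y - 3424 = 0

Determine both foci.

144(x² + 4x) -25(y² + 8y) = 3424
Completing the square gives 144(x + 2)² -25(y + 4)² = 3424 + 576 - 400 = 3600.
Divide by 3600: (x + 2)²/25 - (y + 4)²/144 = 1
Hyperbola, center (-2, -4), transverse axis horizontal; a² = 25, b² = 144.
c² = a² + b² = 25 + 144 = 169, so c = 13.
Foci lie on the horizontal axis through the center: (h ± c, k).

(-15, -4) and (11, -4)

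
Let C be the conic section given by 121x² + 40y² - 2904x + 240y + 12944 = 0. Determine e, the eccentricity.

e = 9/11

121(x² - 24x) + 40(y² + 6y) = -12944
Completing the square gives 121(x - 12)² + 40(y + 3)² = -12944 + 17424 + 360 = 4840.
Dividing both sides by 4840: (x - 12)²/40 + (y + 3)²/121 = 1
Ellipse, center (12, -3), major axis vertical; a² = 121, b² = 40.
c² = a² - b² = 81, so c = 9.
e = c/a = 9/11.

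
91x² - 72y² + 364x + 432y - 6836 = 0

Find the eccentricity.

e = √326/12

Group the x- and y-terms: 91(x² + 4x) -72(y² - 6y) = 6836
Complete the square: 91(x + 2)² -72(y - 3)² = 6836 + 364 - 648 = 6552
Divide by 6552: (x + 2)²/72 - (y - 3)²/91 = 1
Hyperbola, center (-2, 3), transverse axis horizontal; a² = 72, b² = 91.
c² = a² + b² = 163, so c = √163.
e = c/a = √163/6√2 = √326/12.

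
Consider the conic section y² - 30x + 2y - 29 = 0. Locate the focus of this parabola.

(13/2, -1)

Only y is squared. Complete the square in y: (y + 1)² = 30(x + 1).
Vertex (-1, -1); 4p = 30 so p = 15/2. Opens right.
Focus is p units from the vertex along the axis: (h + p, k).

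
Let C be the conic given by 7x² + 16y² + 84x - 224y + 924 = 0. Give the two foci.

Group the x- and y-terms: 7(x² + 12x) + 16(y² - 14y) = -924
Complete the square: 7(x + 6)² + 16(y - 7)² = -924 + 252 + 784 = 112
Divide through by 112 to get (x + 6)²/16 + (y - 7)²/7 = 1.
Ellipse, center (-6, 7), major axis horizontal; a² = 16, b² = 7.
c² = a² - b² = 16 - 7 = 9, so c = 3.
Foci lie on the horizontal axis through the center: (h ± c, k).

(-9, 7) and (-3, 7)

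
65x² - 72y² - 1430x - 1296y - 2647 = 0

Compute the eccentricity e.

e = √274/12

65(x² - 22x) -72(y² + 18y) = 2647
Completing the square gives 65(x - 11)² -72(y + 9)² = 2647 + 7865 - 5832 = 4680.
Divide by 4680: (x - 11)²/72 - (y + 9)²/65 = 1
Hyperbola, center (11, -9), transverse axis horizontal; a² = 72, b² = 65.
c² = a² + b² = 137, so c = √137.
e = c/a = √137/6√2 = √274/12.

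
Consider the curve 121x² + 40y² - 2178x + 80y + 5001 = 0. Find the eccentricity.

Group: 121(x² - 18x) + 40(y² + 2y) = -5001
Completing the square gives 121(x - 9)² + 40(y + 1)² = -5001 + 9801 + 40 = 4840.
Divide by 4840: (x - 9)²/40 + (y + 1)²/121 = 1
Ellipse, center (9, -1), major axis vertical; a² = 121, b² = 40.
c² = a² - b² = 81, so c = 9.
e = c/a = 9/11.

e = 9/11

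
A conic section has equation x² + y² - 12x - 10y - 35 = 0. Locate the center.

Group the x- and y-terms: (x² - 12x) + (y² - 10y) = 35
Completing the square gives (x - 6)² + (y - 5)² = 35 + 36 + 25 = 96.
So (x - 6)² + (y - 5)² = 96.
Circle centered at (6, 5) with r² = 96.

(6, 5)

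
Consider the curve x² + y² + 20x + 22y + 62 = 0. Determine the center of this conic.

Group the x- and y-terms: (x² + 20x) + (y² + 22y) = -62
Completing the square gives (x + 10)² + (y + 11)² = -62 + 100 + 121 = 159.
So (x + 10)² + (y + 11)² = 159.
Circle centered at (-10, -11) with r² = 159.

(-10, -11)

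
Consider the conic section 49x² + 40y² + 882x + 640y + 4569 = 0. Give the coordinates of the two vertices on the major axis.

Group: 49(x² + 18x) + 40(y² + 16y) = -4569
Completing the square gives 49(x + 9)² + 40(y + 8)² = -4569 + 3969 + 2560 = 1960.
Divide through by 1960 to get (x + 9)²/40 + (y + 8)²/49 = 1.
Ellipse, center (-9, -8), major axis vertical; a² = 49, b² = 40.
a = 7. Vertices at (h, k ± a).

(-9, -15) and (-9, -1)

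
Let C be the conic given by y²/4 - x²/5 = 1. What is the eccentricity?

Center (0, 0). The positive term is the y-term, so the transverse axis is vertical; a² = 4, b² = 5.
c² = a² + b² = 9, so c = 3.
e = c/a = 3/2.

e = 3/2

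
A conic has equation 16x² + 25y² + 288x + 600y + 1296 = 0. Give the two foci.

Collect terms: 16(x² + 18x) + 25(y² + 24y) = -1296
Completing the square gives 16(x + 9)² + 25(y + 12)² = -1296 + 1296 + 3600 = 3600.
Divide through by 3600 to get (x + 9)²/225 + (y + 12)²/144 = 1.
Ellipse, center (-9, -12), major axis horizontal; a² = 225, b² = 144.
c² = a² - b² = 225 - 144 = 81, so c = 9.
Foci lie on the horizontal axis through the center: (h ± c, k).

(-18, -12) and (0, -12)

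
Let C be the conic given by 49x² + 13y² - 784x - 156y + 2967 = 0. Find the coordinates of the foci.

49(x² - 16x) + 13(y² - 12y) = -2967
Complete the square in x and y: 49(x - 8)² + 13(y - 6)² = -2967 + 3136 + 468 = 637
Divide by 637: (x - 8)²/13 + (y - 6)²/49 = 1
Ellipse, center (8, 6), major axis vertical; a² = 49, b² = 13.
c² = a² - b² = 49 - 13 = 36, so c = 6.
Foci lie on the vertical axis through the center: (h, k ± c).

(8, 0) and (8, 12)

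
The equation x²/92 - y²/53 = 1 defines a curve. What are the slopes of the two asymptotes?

√1219/46 and -√1219/46

Center (0, 0). The positive term is the x-term, so the transverse axis is horizontal; a² = 92, b² = 53.
For a horizontal hyperbola the asymptotes have slope ±b/a.
Here that is ±√53/2√23 = ±√1219/46.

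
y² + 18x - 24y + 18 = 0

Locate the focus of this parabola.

(5/2, 12)

Only y is squared. Complete the square in y: (y - 12)² = -18(x - 7).
Vertex (7, 12); 4p = -18 so p = -9/2. Opens left.
Focus is p units from the vertex along the axis: (h + p, k).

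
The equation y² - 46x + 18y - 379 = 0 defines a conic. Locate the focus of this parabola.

Only y is squared. Complete the square in y: (y + 9)² = 46(x + 10).
Vertex (-10, -9); 4p = 46 so p = 23/2. Opens right.
Focus is p units from the vertex along the axis: (h + p, k).

(3/2, -9)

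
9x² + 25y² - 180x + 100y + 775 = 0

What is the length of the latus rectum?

Group the x- and y-terms: 9(x² - 20x) + 25(y² + 4y) = -775
Complete the square: 9(x - 10)² + 25(y + 2)² = -775 + 900 + 100 = 225
Divide through by 225 to get (x - 10)²/25 + (y + 2)²/9 = 1.
Ellipse, center (10, -2), major axis horizontal; a² = 25, b² = 9.
Latus rectum length = 2b²/a = 2·9/5 = 18/5.

18/5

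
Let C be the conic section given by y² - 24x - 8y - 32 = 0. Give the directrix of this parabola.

x = -8

Only y is squared. Complete the square in y: (y - 4)² = 24(x + 2).
Vertex (-2, 4); 4p = 24 so p = 6. Opens right.
Directrix is the vertical line x = h − p = -2 − (6) = -8.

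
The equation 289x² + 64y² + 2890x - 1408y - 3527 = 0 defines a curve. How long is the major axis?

289(x² + 10x) + 64(y² - 22y) = 3527
289(x + 5)² + 64(y - 11)² = 3527 + 7225 + 7744 = 18496
Divide by 18496: (x + 5)²/64 + (y - 11)²/289 = 1
Ellipse, center (-5, 11), major axis vertical; a² = 289, b² = 64.
a² = 289 so a = 17; the major axis has length 2a = 34.

34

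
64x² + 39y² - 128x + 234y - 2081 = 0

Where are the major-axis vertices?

(1, -11) and (1, 5)

Collect terms: 64(x² - 2x) + 39(y² + 6y) = 2081
Completing the square gives 64(x - 1)² + 39(y + 3)² = 2081 + 64 + 351 = 2496.
Divide through by 2496 to get (x - 1)²/39 + (y + 3)²/64 = 1.
Ellipse, center (1, -3), major axis vertical; a² = 64, b² = 39.
a = 8. Vertices at (h, k ± a).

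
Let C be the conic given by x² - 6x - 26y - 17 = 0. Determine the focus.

Only x is squared. Complete the square in x: (x - 3)² = 26(y + 1).
Vertex (3, -1); 4p = 26 so p = 13/2. Opens up.
Focus is p units from the vertex along the axis: (h, k + p).

(3, 11/2)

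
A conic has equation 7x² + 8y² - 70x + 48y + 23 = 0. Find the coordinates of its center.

7(x² - 10x) + 8(y² + 6y) = -23
Completing the square gives 7(x - 5)² + 8(y + 3)² = -23 + 175 + 72 = 224.
Divide through by 224 to get (x - 5)²/32 + (y + 3)²/28 = 1.
Ellipse with center (5, -3).

(5, -3)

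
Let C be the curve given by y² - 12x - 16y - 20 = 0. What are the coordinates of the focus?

Only y is squared. Complete the square in y: (y - 8)² = 12(x + 7).
Vertex (-7, 8); 4p = 12 so p = 3. Opens right.
Focus is p units from the vertex along the axis: (h + p, k).

(-4, 8)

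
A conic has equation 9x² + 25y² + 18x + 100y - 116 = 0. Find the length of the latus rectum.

Group the x- and y-terms: 9(x² + 2x) + 25(y² + 4y) = 116
Complete the square in x and y: 9(x + 1)² + 25(y + 2)² = 116 + 9 + 100 = 225
Dividing both sides by 225: (x + 1)²/25 + (y + 2)²/9 = 1
Ellipse, center (-1, -2), major axis horizontal; a² = 25, b² = 9.
Latus rectum length = 2b²/a = 2·9/5 = 18/5.

18/5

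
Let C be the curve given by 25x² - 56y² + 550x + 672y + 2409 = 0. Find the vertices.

Collect terms: 25(x² + 22x) -56(y² - 12y) = -2409
Complete the square in x and y: 25(x + 11)² -56(y - 6)² = -2409 + 3025 - 2016 = -1400
Divide by -1400: (y - 6)²/25 - (x + 11)²/56 = 1
Hyperbola, center (-11, 6), transverse axis vertical; a² = 25, b² = 56.
a = 5. Vertices at (h, k ± a).

(-11, 1) and (-11, 11)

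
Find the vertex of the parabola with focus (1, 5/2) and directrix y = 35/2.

The vertex is the midpoint between the focus and the directrix along the axis of symmetry.
Axis is vertical (directrix is horizontal). Vertex y-coordinate = (5/2 + 35/2)/2 = 10; x-coordinate = 1.

(1, 10)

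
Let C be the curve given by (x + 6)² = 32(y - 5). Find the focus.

(-6, 13)

Vertex (-6, 5); 4p = 32 so p = 8. Opens up.
Focus is p units from the vertex along the axis: (h, k + p).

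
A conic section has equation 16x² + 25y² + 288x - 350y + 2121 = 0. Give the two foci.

(-12, 7) and (-6, 7)

16(x² + 18x) + 25(y² - 14y) = -2121
Completing the square gives 16(x + 9)² + 25(y - 7)² = -2121 + 1296 + 1225 = 400.
Divide through by 400 to get (x + 9)²/25 + (y - 7)²/16 = 1.
Ellipse, center (-9, 7), major axis horizontal; a² = 25, b² = 16.
c² = a² - b² = 25 - 16 = 9, so c = 3.
Foci lie on the horizontal axis through the center: (h ± c, k).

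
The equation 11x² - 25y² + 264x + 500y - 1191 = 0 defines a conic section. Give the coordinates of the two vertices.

(-17, 10) and (-7, 10)

11(x² + 24x) -25(y² - 20y) = 1191
Complete the square in x and y: 11(x + 12)² -25(y - 10)² = 1191 + 1584 - 2500 = 275
Dividing both sides by 275: (x + 12)²/25 - (y - 10)²/11 = 1
Hyperbola, center (-12, 10), transverse axis horizontal; a² = 25, b² = 11.
a = 5. Vertices at (h ± a, k).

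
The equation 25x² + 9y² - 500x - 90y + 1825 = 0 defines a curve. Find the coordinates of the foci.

Group the x- and y-terms: 25(x² - 20x) + 9(y² - 10y) = -1825
25(x - 10)² + 9(y - 5)² = -1825 + 2500 + 225 = 900
Divide by 900: (x - 10)²/36 + (y - 5)²/100 = 1
Ellipse, center (10, 5), major axis vertical; a² = 100, b² = 36.
c² = a² - b² = 100 - 36 = 64, so c = 8.
Foci lie on the vertical axis through the center: (h, k ± c).

(10, -3) and (10, 13)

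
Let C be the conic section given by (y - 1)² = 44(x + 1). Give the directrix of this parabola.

Vertex (-1, 1); 4p = 44 so p = 11. Opens right.
Directrix is the vertical line x = h − p = -1 − (11) = -12.

x = -12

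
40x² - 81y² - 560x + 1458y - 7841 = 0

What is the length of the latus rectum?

80/9

Group the x- and y-terms: 40(x² - 14x) -81(y² - 18y) = 7841
40(x - 7)² -81(y - 9)² = 7841 + 1960 - 6561 = 3240
Divide through by 3240 to get (x - 7)²/81 - (y - 9)²/40 = 1.
Hyperbola, center (7, 9), transverse axis horizontal; a² = 81, b² = 40.
Latus rectum length = 2b²/a = 2·40/9 = 80/9.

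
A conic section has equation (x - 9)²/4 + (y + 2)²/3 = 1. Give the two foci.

(8, -2) and (10, -2)

Center (9, -2). The larger denominator 4 sits under the x-term, so the major axis is horizontal; a² = 4, b² = 3.
c² = a² - b² = 4 - 3 = 1, so c = 1.
Foci lie on the horizontal axis through the center: (h ± c, k).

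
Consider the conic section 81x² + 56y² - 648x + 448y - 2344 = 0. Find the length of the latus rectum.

81(x² - 8x) + 56(y² + 8y) = 2344
Completing the square gives 81(x - 4)² + 56(y + 4)² = 2344 + 1296 + 896 = 4536.
Dividing both sides by 4536: (x - 4)²/56 + (y + 4)²/81 = 1
Ellipse, center (4, -4), major axis vertical; a² = 81, b² = 56.
Latus rectum length = 2b²/a = 2·56/9 = 112/9.

112/9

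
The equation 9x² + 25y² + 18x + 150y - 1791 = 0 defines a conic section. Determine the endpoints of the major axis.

9(x² + 2x) + 25(y² + 6y) = 1791
Complete the square: 9(x + 1)² + 25(y + 3)² = 1791 + 9 + 225 = 2025
Divide by 2025: (x + 1)²/225 + (y + 3)²/81 = 1
Ellipse, center (-1, -3), major axis horizontal; a² = 225, b² = 81.
a = 15. Vertices at (h ± a, k).

(-16, -3) and (14, -3)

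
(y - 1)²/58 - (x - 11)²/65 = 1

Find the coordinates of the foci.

Center (11, 1). The positive term is the y-term, so the transverse axis is vertical; a² = 58, b² = 65.
c² = a² + b² = 58 + 65 = 123, so c = √123.
Foci lie on the vertical axis through the center: (h, k ± c).

(11, 1 - √123) and (11, 1 + √123)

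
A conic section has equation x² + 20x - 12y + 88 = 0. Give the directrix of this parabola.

y = -4

Only x is squared. Complete the square in x: (x + 10)² = 12(y + 1).
Vertex (-10, -1); 4p = 12 so p = 3. Opens up.
Directrix is the horizontal line y = k − p = -1 − (3) = -4.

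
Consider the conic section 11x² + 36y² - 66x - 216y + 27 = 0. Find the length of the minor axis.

2√11

11(x² - 6x) + 36(y² - 6y) = -27
11(x - 3)² + 36(y - 3)² = -27 + 99 + 324 = 396
Divide by 396: (x - 3)²/36 + (y - 3)²/11 = 1
Ellipse, center (3, 3), major axis horizontal; a² = 36, b² = 11.
b² = 11 so b = √11; the minor axis has length 2b = 2√11.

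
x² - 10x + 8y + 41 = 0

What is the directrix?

Only x is squared. Complete the square in x: (x - 5)² = -8(y + 2).
Vertex (5, -2); 4p = -8 so p = -2. Opens down.
Directrix is the horizontal line y = k − p = -2 − (-2) = 0.

y = 0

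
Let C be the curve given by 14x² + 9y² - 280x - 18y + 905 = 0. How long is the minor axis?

12

Collect terms: 14(x² - 20x) + 9(y² - 2y) = -905
14(x - 10)² + 9(y - 1)² = -905 + 1400 + 9 = 504
Divide through by 504 to get (x - 10)²/36 + (y - 1)²/56 = 1.
Ellipse, center (10, 1), major axis vertical; a² = 56, b² = 36.
b² = 36 so b = 6; the minor axis has length 2b = 12.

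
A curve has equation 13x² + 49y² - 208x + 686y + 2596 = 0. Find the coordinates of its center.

(8, -7)

13(x² - 16x) + 49(y² + 14y) = -2596
Complete the square in x and y: 13(x - 8)² + 49(y + 7)² = -2596 + 832 + 2401 = 637
Dividing both sides by 637: (x - 8)²/49 + (y + 7)²/13 = 1
Ellipse with center (8, -7).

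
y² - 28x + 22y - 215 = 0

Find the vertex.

Only y is squared. Complete the square in y: (y + 11)² = 28(x + 12).
Vertex (-12, -11); 4p = 28 so p = 7. Opens right.

(-12, -11)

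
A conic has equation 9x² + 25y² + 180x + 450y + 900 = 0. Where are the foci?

Rearranging, 9(x² + 20x) + 25(y² + 18y) = -900.
Complete the square in x and y: 9(x + 10)² + 25(y + 9)² = -900 + 900 + 2025 = 2025
Divide by 2025: (x + 10)²/225 + (y + 9)²/81 = 1
Ellipse, center (-10, -9), major axis horizontal; a² = 225, b² = 81.
c² = a² - b² = 225 - 81 = 144, so c = 12.
Foci lie on the horizontal axis through the center: (h ± c, k).

(-22, -9) and (2, -9)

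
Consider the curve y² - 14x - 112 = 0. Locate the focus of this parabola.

Only y is squared. Complete the square in y: y² = 14(x + 8).
Vertex (-8, 0); 4p = 14 so p = 7/2. Opens right.
Focus is p units from the vertex along the axis: (h + p, k).

(-9/2, 0)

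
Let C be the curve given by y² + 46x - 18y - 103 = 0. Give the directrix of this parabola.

Only y is squared. Complete the square in y: (y - 9)² = -46(x - 4).
Vertex (4, 9); 4p = -46 so p = -23/2. Opens left.
Directrix is the vertical line x = h − p = 4 − (-23/2) = 31/2.

x = 31/2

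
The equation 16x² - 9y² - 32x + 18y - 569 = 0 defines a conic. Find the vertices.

16(x² - 2x) -9(y² - 2y) = 569
16(x - 1)² -9(y - 1)² = 569 + 16 - 9 = 576
Dividing both sides by 576: (x - 1)²/36 - (y - 1)²/64 = 1
Hyperbola, center (1, 1), transverse axis horizontal; a² = 36, b² = 64.
a = 6. Vertices at (h ± a, k).

(-5, 1) and (7, 1)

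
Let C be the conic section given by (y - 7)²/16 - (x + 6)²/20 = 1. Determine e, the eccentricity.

e = 3/2

Center (-6, 7). The positive term is the y-term, so the transverse axis is vertical; a² = 16, b² = 20.
c² = a² + b² = 36, so c = 6.
e = c/a = 6/4 = 3/2.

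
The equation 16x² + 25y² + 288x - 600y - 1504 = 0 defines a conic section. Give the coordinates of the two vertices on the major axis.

(-29, 12) and (11, 12)

Group the x- and y-terms: 16(x² + 18x) + 25(y² - 24y) = 1504
Complete the square: 16(x + 9)² + 25(y - 12)² = 1504 + 1296 + 3600 = 6400
Divide through by 6400 to get (x + 9)²/400 + (y - 12)²/256 = 1.
Ellipse, center (-9, 12), major axis horizontal; a² = 400, b² = 256.
a = 20. Vertices at (h ± a, k).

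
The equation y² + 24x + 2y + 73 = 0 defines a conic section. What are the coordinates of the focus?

(-9, -1)

Only y is squared. Complete the square in y: (y + 1)² = -24(x + 3).
Vertex (-3, -1); 4p = -24 so p = -6. Opens left.
Focus is p units from the vertex along the axis: (h + p, k).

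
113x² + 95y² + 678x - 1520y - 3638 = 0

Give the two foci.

Group: 113(x² + 6x) + 95(y² - 16y) = 3638
Completing the square gives 113(x + 3)² + 95(y - 8)² = 3638 + 1017 + 6080 = 10735.
Dividing both sides by 10735: (x + 3)²/95 + (y - 8)²/113 = 1
Ellipse, center (-3, 8), major axis vertical; a² = 113, b² = 95.
c² = a² - b² = 113 - 95 = 18, so c = 3√2.
Foci lie on the vertical axis through the center: (h, k ± c).

(-3, 8 - 3√2) and (-3, 8 + 3√2)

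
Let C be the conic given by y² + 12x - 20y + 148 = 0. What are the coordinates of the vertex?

(-4, 10)

Only y is squared. Complete the square in y: (y - 10)² = -12(x + 4).
Vertex (-4, 10); 4p = -12 so p = -3. Opens left.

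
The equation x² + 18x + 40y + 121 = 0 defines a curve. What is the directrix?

Only x is squared. Complete the square in x: (x + 9)² = -40(y + 1).
Vertex (-9, -1); 4p = -40 so p = -10. Opens down.
Directrix is the horizontal line y = k − p = -1 − (-10) = 9.

y = 9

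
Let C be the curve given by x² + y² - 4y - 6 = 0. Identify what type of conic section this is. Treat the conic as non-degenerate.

No xy term. Coefficients of x² and y² are A = 1, C = 1.
A = C (same sign) ⇒ circle.

circle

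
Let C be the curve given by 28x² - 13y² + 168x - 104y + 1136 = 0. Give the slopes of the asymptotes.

Rearranging, 28(x² + 6x) -13(y² + 8y) = -1136.
Complete the square in x and y: 28(x + 3)² -13(y + 4)² = -1136 + 252 - 208 = -1092
Divide by -1092: (y + 4)²/84 - (x + 3)²/39 = 1
Hyperbola, center (-3, -4), transverse axis vertical; a² = 84, b² = 39.
For a vertical hyperbola the asymptotes have slope ±a/b.
Here that is ±2√21/√39 = ±2√91/13.

2√91/13 and -2√91/13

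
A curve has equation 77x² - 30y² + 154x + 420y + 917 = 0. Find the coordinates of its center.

77(x² + 2x) -30(y² - 14y) = -917
Completing the square gives 77(x + 1)² -30(y - 7)² = -917 + 77 - 1470 = -2310.
Dividing both sides by -2310: (y - 7)²/77 - (x + 1)²/30 = 1
Hyperbola with center (-1, 7).

(-1, 7)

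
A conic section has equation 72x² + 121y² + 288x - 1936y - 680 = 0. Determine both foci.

Rearranging, 72(x² + 4x) + 121(y² - 16y) = 680.
72(x + 2)² + 121(y - 8)² = 680 + 288 + 7744 = 8712
Dividing both sides by 8712: (x + 2)²/121 + (y - 8)²/72 = 1
Ellipse, center (-2, 8), major axis horizontal; a² = 121, b² = 72.
c² = a² - b² = 121 - 72 = 49, so c = 7.
Foci lie on the horizontal axis through the center: (h ± c, k).

(-9, 8) and (5, 8)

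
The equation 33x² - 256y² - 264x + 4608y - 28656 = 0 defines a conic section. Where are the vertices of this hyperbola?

(-12, 9) and (20, 9)

Collect terms: 33(x² - 8x) -256(y² - 18y) = 28656
Complete the square: 33(x - 4)² -256(y - 9)² = 28656 + 528 - 20736 = 8448
Dividing both sides by 8448: (x - 4)²/256 - (y - 9)²/33 = 1
Hyperbola, center (4, 9), transverse axis horizontal; a² = 256, b² = 33.
a = 16. Vertices at (h ± a, k).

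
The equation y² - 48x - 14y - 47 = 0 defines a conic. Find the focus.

Only y is squared. Complete the square in y: (y - 7)² = 48(x + 2).
Vertex (-2, 7); 4p = 48 so p = 12. Opens right.
Focus is p units from the vertex along the axis: (h + p, k).

(10, 7)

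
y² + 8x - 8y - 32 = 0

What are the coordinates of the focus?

Only y is squared. Complete the square in y: (y - 4)² = -8(x - 6).
Vertex (6, 4); 4p = -8 so p = -2. Opens left.
Focus is p units from the vertex along the axis: (h + p, k).

(4, 4)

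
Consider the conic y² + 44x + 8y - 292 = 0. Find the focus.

(-4, -4)

Only y is squared. Complete the square in y: (y + 4)² = -44(x - 7).
Vertex (7, -4); 4p = -44 so p = -11. Opens left.
Focus is p units from the vertex along the axis: (h + p, k).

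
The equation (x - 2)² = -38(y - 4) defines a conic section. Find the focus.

(2, -11/2)

Vertex (2, 4); 4p = -38 so p = -19/2. Opens down.
Focus is p units from the vertex along the axis: (h, k + p).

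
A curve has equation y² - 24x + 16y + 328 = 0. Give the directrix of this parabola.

Only y is squared. Complete the square in y: (y + 8)² = 24(x - 11).
Vertex (11, -8); 4p = 24 so p = 6. Opens right.
Directrix is the vertical line x = h − p = 11 − (6) = 5.

x = 5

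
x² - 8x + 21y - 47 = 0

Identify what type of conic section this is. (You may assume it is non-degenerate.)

No xy term. Coefficients of x² and y² are A = 1, C = 0.
Exactly one squared variable ⇒ parabola.

parabola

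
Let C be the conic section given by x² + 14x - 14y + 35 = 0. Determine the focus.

(-7, 5/2)

Only x is squared. Complete the square in x: (x + 7)² = 14(y + 1).
Vertex (-7, -1); 4p = 14 so p = 7/2. Opens up.
Focus is p units from the vertex along the axis: (h, k + p).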